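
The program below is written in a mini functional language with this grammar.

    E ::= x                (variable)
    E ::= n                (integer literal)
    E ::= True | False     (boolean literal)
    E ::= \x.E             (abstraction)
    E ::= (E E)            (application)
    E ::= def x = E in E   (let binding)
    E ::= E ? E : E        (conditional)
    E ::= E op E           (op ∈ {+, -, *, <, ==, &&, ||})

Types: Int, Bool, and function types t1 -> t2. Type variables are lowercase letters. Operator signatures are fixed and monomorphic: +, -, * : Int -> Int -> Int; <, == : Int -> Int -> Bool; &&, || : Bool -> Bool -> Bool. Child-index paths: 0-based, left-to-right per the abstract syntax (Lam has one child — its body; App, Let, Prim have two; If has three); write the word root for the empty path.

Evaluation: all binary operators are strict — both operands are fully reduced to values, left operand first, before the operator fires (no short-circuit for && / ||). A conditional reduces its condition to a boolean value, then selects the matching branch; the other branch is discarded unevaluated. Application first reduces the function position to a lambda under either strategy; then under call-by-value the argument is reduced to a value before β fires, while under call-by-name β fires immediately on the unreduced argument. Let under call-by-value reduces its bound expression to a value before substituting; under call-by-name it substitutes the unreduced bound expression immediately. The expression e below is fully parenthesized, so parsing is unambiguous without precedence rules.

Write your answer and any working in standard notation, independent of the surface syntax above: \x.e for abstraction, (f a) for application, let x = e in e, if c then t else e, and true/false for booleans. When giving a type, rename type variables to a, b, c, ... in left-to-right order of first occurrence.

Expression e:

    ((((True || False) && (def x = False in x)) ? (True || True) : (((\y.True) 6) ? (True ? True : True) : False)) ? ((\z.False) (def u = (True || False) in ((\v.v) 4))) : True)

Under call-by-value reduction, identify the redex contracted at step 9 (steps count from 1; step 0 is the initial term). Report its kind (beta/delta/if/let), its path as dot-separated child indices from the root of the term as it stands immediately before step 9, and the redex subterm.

Working:
step 0: (if (if ((true || false) && (let x = false in x)) then (true || true) else (if ((\y.true) 6) then (if true then true else true) else false)) then ((\z.false) (let u = (true || false) in ((\v.v) 4))) else true)
step 1: [delta@0.0.0] (if (if (true && (let x = false in x)) then (true || true) else (if ((\y.true) 6) then (if true then true else true) else false)) then ((\z.false) (let u = (true || false) in ((\v.v) 4))) else true)
step 2: [let@0.0.1] (if (if (true && false) then (true || true) else (if ((\y.true) 6) then (if true then true else true) else false)) then ((\z.false) (let u = (true || false) in ((\v.v) 4))) else true)
step 3: [delta@0.0] (if (if false then (true || true) else (if ((\y.true) 6) then (if true then true else true) else false)) then ((\z.false) (let u = (true || false) in ((\v.v) 4))) else true)
step 4: [if@0] (if (if ((\y.true) 6) then (if true then true else true) else false) then ((\z.false) (let u = (true || false) in ((\v.v) 4))) else true)
step 5: [beta@0.0] (if (if true then (if true then true else true) else false) then ((\z.false) (let u = (true || false) in ((\v.v) 4))) else true)
step 6: [if@0] (if (if true then true else true) then ((\z.false) (let u = (true || false) in ((\v.v) 4))) else true)
step 7: [if@0] (if true then ((\z.false) (let u = (true || false) in ((\v.v) 4))) else true)
step 8: [if@root] ((\z.false) (let u = (true || false) in ((\v.v) 4)))
step 9: [delta@1.0] ((\z.false) (let u = true in ((\v.v) 4)))

Answer: delta at 1.0 : (true || false)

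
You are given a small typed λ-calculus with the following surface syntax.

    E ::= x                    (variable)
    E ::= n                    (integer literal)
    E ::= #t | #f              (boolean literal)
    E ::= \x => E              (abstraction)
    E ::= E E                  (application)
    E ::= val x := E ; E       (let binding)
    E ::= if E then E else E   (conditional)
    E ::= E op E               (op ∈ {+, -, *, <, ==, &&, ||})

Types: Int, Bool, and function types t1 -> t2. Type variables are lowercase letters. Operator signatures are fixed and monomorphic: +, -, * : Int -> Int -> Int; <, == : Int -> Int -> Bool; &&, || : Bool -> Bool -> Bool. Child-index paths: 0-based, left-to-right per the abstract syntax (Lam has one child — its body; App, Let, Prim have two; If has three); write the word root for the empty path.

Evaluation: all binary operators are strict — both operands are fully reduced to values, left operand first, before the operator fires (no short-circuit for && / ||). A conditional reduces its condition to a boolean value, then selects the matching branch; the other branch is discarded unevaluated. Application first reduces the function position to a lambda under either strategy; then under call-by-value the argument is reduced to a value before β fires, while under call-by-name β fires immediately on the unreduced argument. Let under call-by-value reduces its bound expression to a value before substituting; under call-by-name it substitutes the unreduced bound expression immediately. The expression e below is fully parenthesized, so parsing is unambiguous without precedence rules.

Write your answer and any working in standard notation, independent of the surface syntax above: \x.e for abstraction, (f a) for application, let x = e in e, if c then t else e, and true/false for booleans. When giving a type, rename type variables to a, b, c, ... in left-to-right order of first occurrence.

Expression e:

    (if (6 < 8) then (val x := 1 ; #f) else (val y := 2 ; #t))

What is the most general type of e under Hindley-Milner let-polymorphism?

Trace:
  unify Int ~ Int
  unify Int ~ Int
  unify Bool ~ Bool
let x : Int
let y : Int
  unify Bool ~ Bool

Answer: Bool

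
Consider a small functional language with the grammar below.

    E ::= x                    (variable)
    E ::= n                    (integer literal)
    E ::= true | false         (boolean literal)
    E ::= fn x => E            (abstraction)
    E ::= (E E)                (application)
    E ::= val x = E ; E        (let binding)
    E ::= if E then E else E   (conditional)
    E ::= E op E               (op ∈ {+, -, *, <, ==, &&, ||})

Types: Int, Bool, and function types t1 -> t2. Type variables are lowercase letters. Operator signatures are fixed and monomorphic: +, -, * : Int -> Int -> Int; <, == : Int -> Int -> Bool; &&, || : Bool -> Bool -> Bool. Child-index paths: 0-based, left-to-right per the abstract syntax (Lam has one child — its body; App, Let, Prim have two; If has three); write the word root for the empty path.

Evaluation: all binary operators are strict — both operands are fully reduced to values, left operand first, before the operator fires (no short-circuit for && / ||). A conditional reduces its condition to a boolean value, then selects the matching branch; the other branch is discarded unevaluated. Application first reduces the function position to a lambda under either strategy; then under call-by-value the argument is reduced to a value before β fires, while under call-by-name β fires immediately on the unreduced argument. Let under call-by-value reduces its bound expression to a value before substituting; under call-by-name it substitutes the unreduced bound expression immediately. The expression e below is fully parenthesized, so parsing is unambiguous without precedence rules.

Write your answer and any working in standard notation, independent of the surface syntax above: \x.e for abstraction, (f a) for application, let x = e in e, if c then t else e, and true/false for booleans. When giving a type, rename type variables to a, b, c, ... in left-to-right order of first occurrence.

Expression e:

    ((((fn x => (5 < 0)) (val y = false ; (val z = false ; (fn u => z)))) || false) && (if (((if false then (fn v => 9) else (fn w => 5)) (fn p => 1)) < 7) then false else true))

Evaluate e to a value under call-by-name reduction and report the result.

Trace:
step 0: ((((\x.(5 < 0)) (let y = false in (let z = false in (\u.z)))) || false) && (if (((if false then (\v.9) else (\w.5)) (\p.1)) < 7) then false else true))
step 1: [beta@0.0] (((5 < 0) || false) && (if (((if false then (\v.9) else (\w.5)) (\p.1)) < 7) then false else true))
step 2: [delta@0.0] ((false || false) && (if (((if false then (\v.9) else (\w.5)) (\p.1)) < 7) then false else true))
step 3: [delta@0] (false && (if (((if false then (\v.9) else (\w.5)) (\p.1)) < 7) then false else true))
step 4: [if@1.0.0.0] (false && (if (((\w.5) (\p.1)) < 7) then false else true))
step 5: [beta@1.0.0] (false && (if (5 < 7) then false else true))
step 6: [delta@1.0] (false && (if true then false else true))
step 7: [if@1] (false && false)
step 8: [delta@root] false

Answer: false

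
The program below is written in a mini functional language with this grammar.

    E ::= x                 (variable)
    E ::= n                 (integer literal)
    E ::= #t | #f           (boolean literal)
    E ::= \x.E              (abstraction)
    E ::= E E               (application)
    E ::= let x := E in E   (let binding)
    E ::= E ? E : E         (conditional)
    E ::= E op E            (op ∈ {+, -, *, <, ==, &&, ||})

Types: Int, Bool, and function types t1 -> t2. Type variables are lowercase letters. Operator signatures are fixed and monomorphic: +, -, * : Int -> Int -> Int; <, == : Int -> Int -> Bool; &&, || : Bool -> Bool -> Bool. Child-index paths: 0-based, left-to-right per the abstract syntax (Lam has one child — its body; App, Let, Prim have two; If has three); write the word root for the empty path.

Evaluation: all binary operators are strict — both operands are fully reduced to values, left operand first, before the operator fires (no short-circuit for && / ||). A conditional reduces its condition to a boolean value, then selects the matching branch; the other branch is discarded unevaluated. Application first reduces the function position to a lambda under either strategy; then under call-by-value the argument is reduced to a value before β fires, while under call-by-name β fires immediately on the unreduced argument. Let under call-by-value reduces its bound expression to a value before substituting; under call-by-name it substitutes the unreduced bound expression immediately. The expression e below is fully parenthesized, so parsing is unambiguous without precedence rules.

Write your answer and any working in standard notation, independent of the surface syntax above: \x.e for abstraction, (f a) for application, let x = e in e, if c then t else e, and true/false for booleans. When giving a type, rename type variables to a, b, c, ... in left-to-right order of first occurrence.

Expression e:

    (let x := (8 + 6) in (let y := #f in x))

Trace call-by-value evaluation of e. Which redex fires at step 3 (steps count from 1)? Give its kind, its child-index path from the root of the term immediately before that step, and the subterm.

Derivation:
step 0: (let x = (8 + 6) in (let y = false in x))
step 1: [delta@0] (let x = 14 in (let y = false in x))
step 2: [let@root] (let y = false in 14)
step 3: [let@root] 14

Answer: let at root : (let y = false in 14)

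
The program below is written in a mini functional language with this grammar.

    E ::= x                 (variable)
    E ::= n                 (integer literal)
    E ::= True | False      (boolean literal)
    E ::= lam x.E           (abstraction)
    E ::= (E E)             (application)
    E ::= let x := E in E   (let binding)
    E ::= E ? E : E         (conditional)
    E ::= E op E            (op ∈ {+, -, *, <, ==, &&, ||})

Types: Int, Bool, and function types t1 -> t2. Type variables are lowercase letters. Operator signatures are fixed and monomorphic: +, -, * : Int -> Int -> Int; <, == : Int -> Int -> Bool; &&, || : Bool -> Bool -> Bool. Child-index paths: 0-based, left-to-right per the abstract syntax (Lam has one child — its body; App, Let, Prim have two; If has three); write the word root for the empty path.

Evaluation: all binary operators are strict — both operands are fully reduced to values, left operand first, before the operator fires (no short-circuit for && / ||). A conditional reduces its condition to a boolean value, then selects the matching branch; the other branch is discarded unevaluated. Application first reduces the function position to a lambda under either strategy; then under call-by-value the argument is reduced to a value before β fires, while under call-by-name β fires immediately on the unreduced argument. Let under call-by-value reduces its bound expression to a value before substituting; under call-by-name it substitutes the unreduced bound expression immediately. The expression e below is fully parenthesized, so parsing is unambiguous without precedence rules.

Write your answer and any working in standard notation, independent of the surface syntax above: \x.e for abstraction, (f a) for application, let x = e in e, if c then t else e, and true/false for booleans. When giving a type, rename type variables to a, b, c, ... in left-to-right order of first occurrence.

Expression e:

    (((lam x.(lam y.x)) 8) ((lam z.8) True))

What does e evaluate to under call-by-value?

Derivation:
step 0: (((\x.(\y.x)) 8) ((\z.8) true))
step 1: [beta@0] ((\y.8) ((\z.8) true))
step 2: [beta@1] ((\y.8) 8)
step 3: [beta@root] 8

Answer: 8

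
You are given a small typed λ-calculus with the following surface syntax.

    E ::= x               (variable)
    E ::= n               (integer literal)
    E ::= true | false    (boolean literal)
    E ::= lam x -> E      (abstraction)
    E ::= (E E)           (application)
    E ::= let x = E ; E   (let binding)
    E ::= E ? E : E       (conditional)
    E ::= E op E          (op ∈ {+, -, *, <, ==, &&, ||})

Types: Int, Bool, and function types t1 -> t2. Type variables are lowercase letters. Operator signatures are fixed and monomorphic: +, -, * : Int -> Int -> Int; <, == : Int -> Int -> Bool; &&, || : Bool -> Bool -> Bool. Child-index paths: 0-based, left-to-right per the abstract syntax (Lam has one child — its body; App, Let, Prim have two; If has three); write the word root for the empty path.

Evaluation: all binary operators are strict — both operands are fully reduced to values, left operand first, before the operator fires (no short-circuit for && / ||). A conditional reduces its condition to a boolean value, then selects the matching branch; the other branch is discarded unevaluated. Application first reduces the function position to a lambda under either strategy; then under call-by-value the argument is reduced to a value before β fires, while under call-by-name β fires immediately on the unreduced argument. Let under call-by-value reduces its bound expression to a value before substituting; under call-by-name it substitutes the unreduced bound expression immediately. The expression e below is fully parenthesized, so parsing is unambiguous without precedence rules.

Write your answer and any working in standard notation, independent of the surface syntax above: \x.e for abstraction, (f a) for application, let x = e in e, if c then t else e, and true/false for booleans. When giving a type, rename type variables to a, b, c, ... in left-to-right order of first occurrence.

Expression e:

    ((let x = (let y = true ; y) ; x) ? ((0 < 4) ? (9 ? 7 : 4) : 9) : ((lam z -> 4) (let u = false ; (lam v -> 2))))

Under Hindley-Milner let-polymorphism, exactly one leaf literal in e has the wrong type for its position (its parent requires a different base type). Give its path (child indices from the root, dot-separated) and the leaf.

Answer: 1.1.0 : 9

Working:
let y : Bool
y : Bool
let x : Bool
x : Bool
  unify Bool ~ Bool
  unify Int ~ Int
  unify Int ~ Int
  unify Bool ~ Bool
  unify Int ~ Bool
  FAIL: mismatch Int ~ Bool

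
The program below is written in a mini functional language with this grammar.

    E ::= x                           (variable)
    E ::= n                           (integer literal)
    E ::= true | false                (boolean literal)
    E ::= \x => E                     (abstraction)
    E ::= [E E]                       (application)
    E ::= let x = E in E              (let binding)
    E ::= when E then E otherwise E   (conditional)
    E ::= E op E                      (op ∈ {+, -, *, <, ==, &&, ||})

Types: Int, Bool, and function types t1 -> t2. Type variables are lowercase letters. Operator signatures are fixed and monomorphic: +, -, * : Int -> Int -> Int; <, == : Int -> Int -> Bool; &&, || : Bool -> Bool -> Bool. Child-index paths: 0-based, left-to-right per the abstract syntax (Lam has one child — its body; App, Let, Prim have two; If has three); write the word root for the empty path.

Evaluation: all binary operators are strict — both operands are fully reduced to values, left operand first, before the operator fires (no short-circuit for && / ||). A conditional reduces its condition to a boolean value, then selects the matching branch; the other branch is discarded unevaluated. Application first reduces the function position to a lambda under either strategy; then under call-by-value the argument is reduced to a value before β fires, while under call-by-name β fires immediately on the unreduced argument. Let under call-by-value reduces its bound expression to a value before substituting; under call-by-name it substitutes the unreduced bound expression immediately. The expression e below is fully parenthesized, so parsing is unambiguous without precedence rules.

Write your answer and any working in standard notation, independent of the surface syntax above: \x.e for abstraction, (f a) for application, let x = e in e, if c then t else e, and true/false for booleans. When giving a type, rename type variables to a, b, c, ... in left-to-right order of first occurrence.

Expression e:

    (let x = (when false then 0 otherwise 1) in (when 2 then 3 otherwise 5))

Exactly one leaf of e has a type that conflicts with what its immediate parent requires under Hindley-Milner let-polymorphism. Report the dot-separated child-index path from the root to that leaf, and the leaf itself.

Answer: 1.0 : 2

Trace:
  unify Bool ~ Bool
  unify Int ~ Int
let x : Int
  unify Int ~ Bool
  FAIL: mismatch Int ~ Bool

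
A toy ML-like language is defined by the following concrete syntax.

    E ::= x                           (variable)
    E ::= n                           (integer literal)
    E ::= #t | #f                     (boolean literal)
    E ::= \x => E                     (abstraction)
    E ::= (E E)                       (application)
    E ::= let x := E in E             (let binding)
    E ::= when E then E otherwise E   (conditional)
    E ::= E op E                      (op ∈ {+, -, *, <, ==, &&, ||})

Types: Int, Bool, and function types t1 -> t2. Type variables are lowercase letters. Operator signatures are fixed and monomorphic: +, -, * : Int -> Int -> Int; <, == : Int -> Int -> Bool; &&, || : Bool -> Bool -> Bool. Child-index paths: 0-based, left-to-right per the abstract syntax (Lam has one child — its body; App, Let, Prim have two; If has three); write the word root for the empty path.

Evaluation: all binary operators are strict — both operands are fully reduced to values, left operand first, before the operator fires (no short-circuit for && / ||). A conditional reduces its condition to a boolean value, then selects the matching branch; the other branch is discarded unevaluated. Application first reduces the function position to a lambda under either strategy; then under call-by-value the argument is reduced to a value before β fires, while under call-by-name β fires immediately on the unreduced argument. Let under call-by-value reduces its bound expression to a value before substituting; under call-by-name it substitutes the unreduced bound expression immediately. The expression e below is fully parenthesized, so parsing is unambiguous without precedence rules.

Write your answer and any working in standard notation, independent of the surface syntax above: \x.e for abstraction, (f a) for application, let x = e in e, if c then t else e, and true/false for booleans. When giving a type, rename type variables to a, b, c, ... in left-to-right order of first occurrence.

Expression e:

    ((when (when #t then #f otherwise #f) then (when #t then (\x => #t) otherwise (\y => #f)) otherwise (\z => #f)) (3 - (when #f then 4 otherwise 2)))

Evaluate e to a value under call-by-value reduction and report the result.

Trace:
step 0: ((if (if true then false else false) then (if true then (\x.true) else (\y.false)) else (\z.false)) (3 - (if false then 4 else 2)))
step 1: [if@0.0] ((if false then (if true then (\x.true) else (\y.false)) else (\z.false)) (3 - (if false then 4 else 2)))
step 2: [if@0] ((\z.false) (3 - (if false then 4 else 2)))
step 3: [if@1.1] ((\z.false) (3 - 2))
step 4: [delta@1] ((\z.false) 1)
step 5: [beta@root] false

Answer: false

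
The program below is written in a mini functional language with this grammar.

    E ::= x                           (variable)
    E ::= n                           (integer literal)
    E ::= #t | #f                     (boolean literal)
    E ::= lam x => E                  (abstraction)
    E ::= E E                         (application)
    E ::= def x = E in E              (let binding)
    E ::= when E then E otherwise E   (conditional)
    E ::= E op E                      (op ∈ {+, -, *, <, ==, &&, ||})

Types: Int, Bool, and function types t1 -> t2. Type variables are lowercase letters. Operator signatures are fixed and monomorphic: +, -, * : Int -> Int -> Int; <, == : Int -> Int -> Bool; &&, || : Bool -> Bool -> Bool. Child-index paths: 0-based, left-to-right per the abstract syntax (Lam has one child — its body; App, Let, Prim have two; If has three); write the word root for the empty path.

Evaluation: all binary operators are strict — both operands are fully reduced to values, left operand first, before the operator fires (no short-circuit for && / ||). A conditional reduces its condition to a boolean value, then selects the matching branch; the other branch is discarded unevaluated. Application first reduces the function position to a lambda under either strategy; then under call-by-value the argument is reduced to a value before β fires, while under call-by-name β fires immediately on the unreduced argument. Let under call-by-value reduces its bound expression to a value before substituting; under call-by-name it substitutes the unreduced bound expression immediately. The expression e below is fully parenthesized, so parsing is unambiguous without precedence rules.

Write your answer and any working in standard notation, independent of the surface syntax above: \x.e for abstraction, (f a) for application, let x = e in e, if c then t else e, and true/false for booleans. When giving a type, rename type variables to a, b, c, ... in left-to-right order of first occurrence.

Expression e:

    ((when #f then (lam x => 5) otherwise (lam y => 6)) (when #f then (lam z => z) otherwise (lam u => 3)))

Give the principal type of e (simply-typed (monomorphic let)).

Answer: Int

Working:
  unify Bool ~ Bool
\x._ : a -> Int
\y._ : b -> Int
  unify a -> Int ~ b -> Int
  unify a ~ b
  unify Int ~ Int
  unify Bool ~ Bool
z : c
\z._ : c -> c
\u._ : d -> Int
  unify c -> c ~ d -> Int
  unify c ~ d
  unify d ~ Int
  unify b -> Int ~ (Int -> Int) -> e
  unify b ~ Int -> Int
  unify Int ~ e
_ _ : Int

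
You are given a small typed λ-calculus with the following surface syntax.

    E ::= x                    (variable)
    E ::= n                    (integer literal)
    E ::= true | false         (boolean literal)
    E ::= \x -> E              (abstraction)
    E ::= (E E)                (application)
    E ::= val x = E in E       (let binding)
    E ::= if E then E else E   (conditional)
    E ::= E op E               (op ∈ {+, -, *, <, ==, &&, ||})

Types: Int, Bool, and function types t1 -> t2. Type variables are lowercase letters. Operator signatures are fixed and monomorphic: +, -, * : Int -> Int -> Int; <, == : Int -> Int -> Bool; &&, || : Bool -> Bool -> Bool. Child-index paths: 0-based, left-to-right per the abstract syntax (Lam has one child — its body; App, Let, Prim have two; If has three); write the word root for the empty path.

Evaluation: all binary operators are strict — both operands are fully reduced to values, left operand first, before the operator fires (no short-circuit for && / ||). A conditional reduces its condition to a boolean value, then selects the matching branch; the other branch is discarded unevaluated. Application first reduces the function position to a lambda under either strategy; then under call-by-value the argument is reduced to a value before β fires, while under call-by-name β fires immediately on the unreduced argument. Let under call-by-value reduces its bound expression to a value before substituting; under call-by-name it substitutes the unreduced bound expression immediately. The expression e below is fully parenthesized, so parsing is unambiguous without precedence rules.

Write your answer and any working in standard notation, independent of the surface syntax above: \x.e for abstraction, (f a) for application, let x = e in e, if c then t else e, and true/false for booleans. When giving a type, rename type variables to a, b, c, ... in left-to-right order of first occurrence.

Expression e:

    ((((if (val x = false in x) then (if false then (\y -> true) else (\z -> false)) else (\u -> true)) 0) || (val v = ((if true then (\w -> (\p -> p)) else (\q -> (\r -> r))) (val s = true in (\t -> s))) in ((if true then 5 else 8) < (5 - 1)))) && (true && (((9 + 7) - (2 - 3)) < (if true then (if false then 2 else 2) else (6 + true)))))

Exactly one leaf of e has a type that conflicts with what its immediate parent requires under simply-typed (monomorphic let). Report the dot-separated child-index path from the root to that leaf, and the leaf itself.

Derivation:
let x : Bool
x : Bool
  unify Bool ~ Bool
  unify Bool ~ Bool
\y._ : a -> Bool
\z._ : b -> Bool
  unify a -> Bool ~ b -> Bool
  unify a ~ b
  unify Bool ~ Bool
\u._ : c -> Bool
  unify b -> Bool ~ c -> Bool
  unify b ~ c
  unify Bool ~ Bool
  unify c -> Bool ~ Int -> d
  unify c ~ Int
  unify Bool ~ d
_ _ : Bool
  unify Bool ~ Bool
  unify Bool ~ Bool
p : f
\p._ : f -> f
\w._ : e -> f -> f
r : h
\r._ : h -> h
\q._ : g -> h -> h
  unify e -> f -> f ~ g -> h -> h
  unify e ~ g
  unify f -> f ~ h -> h
  unify f ~ h
  unify h ~ h
let s : Bool
s : Bool
\t._ : i -> Bool
  unify g -> h -> h ~ (i -> Bool) -> j
  unify g ~ i -> Bool
  unify h -> h ~ j
_ _ : h -> h
let v : h -> h
  unify Bool ~ Bool
  unify Int ~ Int
  unify Int ~ Int
  unify Int ~ Int
  unify Int ~ Int
  unify Int ~ Int
  unify Bool ~ Bool
  unify Bool ~ Bool
  unify Bool ~ Bool
  unify Int ~ Int
  unify Int ~ Int
  unify Int ~ Int
  unify Int ~ Int
  unify Int ~ Int
  unify Int ~ Int
  unify Int ~ Int
  unify Bool ~ Bool
  unify Bool ~ Bool
  unify Int ~ Int
  unify Int ~ Int
  unify Bool ~ Int
  FAIL: mismatch Bool ~ Int

Answer: 1.1.1.2.1 : true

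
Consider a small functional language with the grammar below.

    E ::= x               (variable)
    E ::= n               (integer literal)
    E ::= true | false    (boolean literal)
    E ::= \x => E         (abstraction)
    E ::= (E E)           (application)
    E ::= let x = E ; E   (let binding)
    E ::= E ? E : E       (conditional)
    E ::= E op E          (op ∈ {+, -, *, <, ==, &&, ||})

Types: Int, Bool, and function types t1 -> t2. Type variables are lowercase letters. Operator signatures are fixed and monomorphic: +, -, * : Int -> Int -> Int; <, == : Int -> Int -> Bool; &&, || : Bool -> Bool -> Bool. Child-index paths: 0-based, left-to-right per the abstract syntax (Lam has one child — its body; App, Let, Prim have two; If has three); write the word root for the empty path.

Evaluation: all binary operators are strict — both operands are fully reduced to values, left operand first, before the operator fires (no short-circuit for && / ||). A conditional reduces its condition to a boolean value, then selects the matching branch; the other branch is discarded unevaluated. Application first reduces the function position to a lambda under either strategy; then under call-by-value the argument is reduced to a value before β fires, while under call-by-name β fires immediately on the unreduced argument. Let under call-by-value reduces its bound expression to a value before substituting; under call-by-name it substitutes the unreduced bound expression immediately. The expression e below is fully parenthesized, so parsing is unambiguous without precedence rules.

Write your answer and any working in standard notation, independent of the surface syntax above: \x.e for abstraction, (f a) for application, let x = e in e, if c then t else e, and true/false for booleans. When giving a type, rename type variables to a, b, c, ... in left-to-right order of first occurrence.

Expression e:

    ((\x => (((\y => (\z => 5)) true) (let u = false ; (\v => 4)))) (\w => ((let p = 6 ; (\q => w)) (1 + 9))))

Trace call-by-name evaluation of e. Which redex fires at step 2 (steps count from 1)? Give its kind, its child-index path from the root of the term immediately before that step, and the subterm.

Derivation:
step 0: ((\x.(((\y.(\z.5)) true) (let u = false in (\v.4)))) (\w.((let p = 6 in (\q.w)) (1 + 9))))
step 1: [beta@root] (((\y.(\z.5)) true) (let u = false in (\v.4)))
step 2: [beta@0] ((\z.5) (let u = false in (\v.4)))

Answer: beta at 0 : ((\y.(\z.5)) true)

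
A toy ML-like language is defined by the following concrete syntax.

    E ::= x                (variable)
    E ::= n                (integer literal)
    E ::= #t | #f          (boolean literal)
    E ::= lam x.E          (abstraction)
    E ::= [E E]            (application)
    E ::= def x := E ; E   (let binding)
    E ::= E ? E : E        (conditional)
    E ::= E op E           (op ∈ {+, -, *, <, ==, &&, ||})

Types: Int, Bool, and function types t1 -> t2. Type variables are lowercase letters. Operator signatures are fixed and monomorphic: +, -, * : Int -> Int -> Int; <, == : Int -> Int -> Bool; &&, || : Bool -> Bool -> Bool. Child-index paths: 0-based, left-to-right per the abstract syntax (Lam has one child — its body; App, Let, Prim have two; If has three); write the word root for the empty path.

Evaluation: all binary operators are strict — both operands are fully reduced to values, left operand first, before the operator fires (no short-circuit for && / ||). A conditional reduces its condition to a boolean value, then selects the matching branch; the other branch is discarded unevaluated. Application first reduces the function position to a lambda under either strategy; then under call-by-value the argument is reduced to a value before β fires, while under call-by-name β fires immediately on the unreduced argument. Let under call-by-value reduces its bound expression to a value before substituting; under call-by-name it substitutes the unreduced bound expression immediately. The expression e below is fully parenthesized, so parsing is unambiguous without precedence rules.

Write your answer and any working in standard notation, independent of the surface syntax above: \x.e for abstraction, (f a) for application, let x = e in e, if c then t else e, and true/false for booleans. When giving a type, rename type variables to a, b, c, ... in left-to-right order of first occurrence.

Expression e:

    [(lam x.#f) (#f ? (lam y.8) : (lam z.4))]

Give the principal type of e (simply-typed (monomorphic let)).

Answer: Bool

Working:
\x._ : a -> Bool
  unify Bool ~ Bool
\y._ : b -> Int
\z._ : c -> Int
  unify b -> Int ~ c -> Int
  unify b ~ c
  unify Int ~ Int
  unify a -> Bool ~ (c -> Int) -> d
  unify a ~ c -> Int
  unify Bool ~ d
_ _ : Bool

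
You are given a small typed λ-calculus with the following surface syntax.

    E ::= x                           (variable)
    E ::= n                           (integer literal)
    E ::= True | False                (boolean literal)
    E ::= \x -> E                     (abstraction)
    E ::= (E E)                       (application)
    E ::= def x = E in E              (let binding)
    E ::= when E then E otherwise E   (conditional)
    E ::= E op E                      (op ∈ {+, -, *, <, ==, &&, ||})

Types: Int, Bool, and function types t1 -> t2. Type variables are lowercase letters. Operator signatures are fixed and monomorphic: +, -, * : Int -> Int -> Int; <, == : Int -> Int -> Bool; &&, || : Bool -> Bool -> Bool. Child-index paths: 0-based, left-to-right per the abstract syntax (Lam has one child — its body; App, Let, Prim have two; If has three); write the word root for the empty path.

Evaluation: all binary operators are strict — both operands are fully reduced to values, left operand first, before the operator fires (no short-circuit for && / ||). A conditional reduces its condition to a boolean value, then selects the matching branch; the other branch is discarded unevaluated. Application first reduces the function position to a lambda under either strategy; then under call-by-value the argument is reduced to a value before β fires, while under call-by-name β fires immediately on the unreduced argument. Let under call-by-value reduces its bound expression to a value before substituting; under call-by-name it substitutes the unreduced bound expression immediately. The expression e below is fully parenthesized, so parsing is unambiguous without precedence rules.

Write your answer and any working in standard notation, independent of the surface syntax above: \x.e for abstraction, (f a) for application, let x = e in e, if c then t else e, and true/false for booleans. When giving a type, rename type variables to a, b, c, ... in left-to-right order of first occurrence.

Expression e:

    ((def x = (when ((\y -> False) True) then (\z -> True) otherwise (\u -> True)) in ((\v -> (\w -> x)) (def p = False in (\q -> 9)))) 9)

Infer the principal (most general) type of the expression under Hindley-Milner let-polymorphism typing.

Derivation:
\y._ : a -> Bool
  unify a -> Bool ~ Bool -> b
  unify a ~ Bool
  unify Bool ~ b
_ _ : Bool
  unify Bool ~ Bool
\z._ : c -> Bool
\u._ : d -> Bool
  unify c -> Bool ~ d -> Bool
  unify c ~ d
  unify Bool ~ Bool
let x : forall. d -> Bool
x : g -> Bool
\w._ : f -> g -> Bool
\v._ : e -> f -> g -> Bool
let p : Bool
\q._ : h -> Int
  unify e -> f -> g -> Bool ~ (h -> Int) -> i
  unify e ~ h -> Int
  unify f -> g -> Bool ~ i
_ _ : f -> g -> Bool
  unify f -> g -> Bool ~ Int -> j
  unify f ~ Int
  unify g -> Bool ~ j
_ _ : g -> Bool

Answer: a -> Bool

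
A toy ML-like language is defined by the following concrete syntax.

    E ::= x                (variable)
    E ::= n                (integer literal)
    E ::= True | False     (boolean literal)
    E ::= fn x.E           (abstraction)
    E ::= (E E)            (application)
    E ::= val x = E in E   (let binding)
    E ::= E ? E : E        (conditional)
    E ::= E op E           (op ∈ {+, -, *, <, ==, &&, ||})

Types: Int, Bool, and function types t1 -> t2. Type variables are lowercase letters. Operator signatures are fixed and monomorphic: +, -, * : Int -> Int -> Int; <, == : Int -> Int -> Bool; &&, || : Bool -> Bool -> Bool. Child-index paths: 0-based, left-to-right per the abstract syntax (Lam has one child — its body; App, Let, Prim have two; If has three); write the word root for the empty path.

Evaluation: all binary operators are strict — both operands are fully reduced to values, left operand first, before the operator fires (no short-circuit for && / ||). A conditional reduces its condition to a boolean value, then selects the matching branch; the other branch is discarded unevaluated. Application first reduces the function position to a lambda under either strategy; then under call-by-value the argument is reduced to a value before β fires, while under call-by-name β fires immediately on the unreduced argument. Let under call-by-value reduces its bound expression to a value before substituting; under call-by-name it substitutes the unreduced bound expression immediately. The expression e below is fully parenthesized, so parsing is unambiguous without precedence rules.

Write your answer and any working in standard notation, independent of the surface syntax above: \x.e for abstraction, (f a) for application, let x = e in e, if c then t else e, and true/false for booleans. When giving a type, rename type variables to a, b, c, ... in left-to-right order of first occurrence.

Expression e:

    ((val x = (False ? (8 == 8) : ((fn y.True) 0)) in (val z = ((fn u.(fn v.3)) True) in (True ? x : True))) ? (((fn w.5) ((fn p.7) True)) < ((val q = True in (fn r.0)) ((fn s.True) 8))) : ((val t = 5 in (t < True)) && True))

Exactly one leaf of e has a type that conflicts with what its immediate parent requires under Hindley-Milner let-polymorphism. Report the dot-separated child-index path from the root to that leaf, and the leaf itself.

Trace:
  unify Bool ~ Bool
  unify Int ~ Int
  unify Int ~ Int
\y._ : a -> Bool
  unify a -> Bool ~ Int -> b
  unify a ~ Int
  unify Bool ~ b
_ _ : Bool
  unify Bool ~ Bool
let x : Bool
\v._ : d -> Int
\u._ : c -> d -> Int
  unify c -> d -> Int ~ Bool -> e
  unify c ~ Bool
  unify d -> Int ~ e
_ _ : d -> Int
let z : forall. d -> Int
  unify Bool ~ Bool
x : Bool
  unify Bool ~ Bool
  unify Bool ~ Bool
\w._ : f -> Int
\p._ : g -> Int
  unify g -> Int ~ Bool -> h
  unify g ~ Bool
  unify Int ~ h
_ _ : Int
  unify f -> Int ~ Int -> i
  unify f ~ Int
  unify Int ~ i
_ _ : Int
  unify Int ~ Int
let q : Bool
\r._ : j -> Int
\s._ : k -> Bool
  unify k -> Bool ~ Int -> l
  unify k ~ Int
  unify Bool ~ l
_ _ : Bool
  unify j -> Int ~ Bool -> m
  unify j ~ Bool
  unify Int ~ m
_ _ : Int
  unify Int ~ Int
let t : Int
t : Int
  unify Int ~ Int
  unify Bool ~ Int
  FAIL: mismatch Bool ~ Int

Answer: 2.0.1.1 : true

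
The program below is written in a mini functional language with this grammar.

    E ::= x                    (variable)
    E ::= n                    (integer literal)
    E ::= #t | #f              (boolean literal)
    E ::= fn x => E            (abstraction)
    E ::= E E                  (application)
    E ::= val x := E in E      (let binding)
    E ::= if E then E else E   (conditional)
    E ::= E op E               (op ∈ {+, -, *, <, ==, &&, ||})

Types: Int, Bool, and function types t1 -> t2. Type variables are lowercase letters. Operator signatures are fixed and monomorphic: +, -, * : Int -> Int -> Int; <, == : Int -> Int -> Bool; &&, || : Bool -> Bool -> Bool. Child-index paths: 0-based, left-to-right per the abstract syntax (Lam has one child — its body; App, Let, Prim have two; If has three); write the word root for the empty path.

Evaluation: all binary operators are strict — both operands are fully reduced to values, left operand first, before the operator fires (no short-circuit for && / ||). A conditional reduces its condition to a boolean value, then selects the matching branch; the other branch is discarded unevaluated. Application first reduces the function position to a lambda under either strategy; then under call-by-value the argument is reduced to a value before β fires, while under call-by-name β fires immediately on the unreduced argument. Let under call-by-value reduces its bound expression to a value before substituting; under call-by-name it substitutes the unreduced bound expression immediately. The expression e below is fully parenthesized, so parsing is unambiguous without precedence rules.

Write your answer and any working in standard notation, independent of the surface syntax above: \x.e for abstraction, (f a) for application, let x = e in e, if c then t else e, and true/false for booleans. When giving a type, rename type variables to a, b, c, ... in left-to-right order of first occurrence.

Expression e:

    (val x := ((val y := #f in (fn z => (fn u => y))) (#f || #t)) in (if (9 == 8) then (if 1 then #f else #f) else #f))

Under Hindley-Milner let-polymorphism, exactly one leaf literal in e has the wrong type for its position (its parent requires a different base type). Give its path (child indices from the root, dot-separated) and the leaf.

Answer: 1.1.0 : 1

Derivation:
let y : Bool
y : Bool
\u._ : b -> Bool
\z._ : a -> b -> Bool
  unify Bool ~ Bool
  unify Bool ~ Bool
  unify a -> b -> Bool ~ Bool -> c
  unify a ~ Bool
  unify b -> Bool ~ c
_ _ : b -> Bool
let x : forall. b -> Bool
  unify Int ~ Int
  unify Int ~ Int
  unify Bool ~ Bool
  unify Int ~ Bool
  FAIL: mismatch Int ~ Bool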